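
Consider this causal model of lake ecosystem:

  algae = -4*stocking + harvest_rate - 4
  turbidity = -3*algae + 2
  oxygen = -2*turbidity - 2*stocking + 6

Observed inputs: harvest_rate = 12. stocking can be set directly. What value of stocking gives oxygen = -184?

Substituting into the algae equation gives algae = -4*stocking + 8.
So turbidity = 12*stocking - 22.
Substituting into the oxygen equation gives oxygen = -26*stocking + 50.
Solve -26*stocking + 50 = -184: stocking = (-184 - 50) / -26 = 9.

stocking = 9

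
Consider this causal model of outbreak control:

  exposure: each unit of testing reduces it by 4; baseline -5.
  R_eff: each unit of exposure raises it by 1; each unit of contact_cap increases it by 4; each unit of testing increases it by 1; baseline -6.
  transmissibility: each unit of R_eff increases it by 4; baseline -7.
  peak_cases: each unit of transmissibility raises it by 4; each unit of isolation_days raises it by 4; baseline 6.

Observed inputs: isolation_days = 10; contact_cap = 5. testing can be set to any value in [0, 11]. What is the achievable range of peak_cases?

-366 to 162

Substituting into the R_eff equation gives R_eff = -3*testing + 9.
So transmissibility = -12*testing + 29.
Substituting into the peak_cases equation gives peak_cases = -48*testing + 162.
Linear in testing, so extremes are at the endpoints: testing = 0 gives peak_cases = 162; testing = 11 gives peak_cases = -366.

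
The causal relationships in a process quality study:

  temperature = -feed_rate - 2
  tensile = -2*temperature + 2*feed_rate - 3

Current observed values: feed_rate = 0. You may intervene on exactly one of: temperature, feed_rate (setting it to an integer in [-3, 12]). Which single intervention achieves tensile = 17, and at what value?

set feed_rate = 4

Intervening on temperature: tensile = -2*temperature - 3. Reaching 17 requires temperature = -10, outside [-3, 12].
Intervening on feed_rate: with other inputs at their observed values, tensile = 4*feed_rate + 1. Solving for 17 gives feed_rate = 4, within [-3, 12].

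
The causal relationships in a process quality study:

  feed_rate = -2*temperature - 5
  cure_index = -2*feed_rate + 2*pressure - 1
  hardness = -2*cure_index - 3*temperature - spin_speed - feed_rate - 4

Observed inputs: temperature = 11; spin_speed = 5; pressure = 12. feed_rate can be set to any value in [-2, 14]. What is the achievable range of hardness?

Intervening on feed_rate fixes its value directly, overriding its dependence on temperature.
Substituting into the cure_index equation gives cure_index = -2*feed_rate + 23.
hardness becomes 3*feed_rate - 88.
Linear in feed_rate, so extremes are at the endpoints: feed_rate = -2 gives hardness = -94; feed_rate = 14 gives hardness = -46.

-94 to -46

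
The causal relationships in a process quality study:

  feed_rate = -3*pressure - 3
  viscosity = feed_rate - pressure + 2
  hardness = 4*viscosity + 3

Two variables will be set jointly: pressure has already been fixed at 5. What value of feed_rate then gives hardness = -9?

With pressure held at 5:
Intervening on feed_rate fixes its value directly, overriding its dependence on pressure.
Substituting into the viscosity equation gives viscosity = feed_rate - 3.
Substituting into the hardness equation gives hardness = 4*feed_rate - 9.
Solve 4*feed_rate - 9 = -9: feed_rate = (-9 + 9) / 4 = 0.

feed_rate = 0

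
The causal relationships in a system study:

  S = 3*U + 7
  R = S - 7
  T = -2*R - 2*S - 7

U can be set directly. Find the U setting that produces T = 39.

U = -5

Substituting into the R equation gives R = 3*U.
T becomes -12*U - 21.
Solve -12*U - 21 = 39: U = (39 + 21) / -12 = -5.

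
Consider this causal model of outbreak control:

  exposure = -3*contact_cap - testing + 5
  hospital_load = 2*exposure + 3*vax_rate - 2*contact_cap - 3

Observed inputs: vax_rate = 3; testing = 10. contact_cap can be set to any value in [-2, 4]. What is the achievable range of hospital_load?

Substituting into the exposure equation gives exposure = -3*contact_cap - 5.
So hospital_load = -8*contact_cap - 4.
Linear in contact_cap, so extremes are at the endpoints: contact_cap = -2 gives hospital_load = 12; contact_cap = 4 gives hospital_load = -36.

-36 to 12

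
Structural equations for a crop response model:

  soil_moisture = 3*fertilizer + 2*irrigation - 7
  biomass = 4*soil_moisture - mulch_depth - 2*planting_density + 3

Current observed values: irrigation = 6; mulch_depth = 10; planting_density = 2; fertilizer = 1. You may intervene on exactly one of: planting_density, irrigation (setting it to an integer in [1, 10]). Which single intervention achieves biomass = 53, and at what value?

Intervening on planting_density: biomass = -2*planting_density + 25. Reaching 53 requires planting_density = -14, outside [1, 10].
Intervening on irrigation: with other inputs at their observed values, biomass = 8*irrigation - 27. Solving for 53 gives irrigation = 10, within [1, 10].

set irrigation = 10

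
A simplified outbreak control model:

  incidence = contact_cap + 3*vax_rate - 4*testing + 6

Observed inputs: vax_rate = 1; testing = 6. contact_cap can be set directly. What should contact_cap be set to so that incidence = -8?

Substituting into the incidence equation gives incidence = contact_cap - 15.
Solve contact_cap - 15 = -8: contact_cap = (-8 + 15) / 1 = 7.

contact_cap = 7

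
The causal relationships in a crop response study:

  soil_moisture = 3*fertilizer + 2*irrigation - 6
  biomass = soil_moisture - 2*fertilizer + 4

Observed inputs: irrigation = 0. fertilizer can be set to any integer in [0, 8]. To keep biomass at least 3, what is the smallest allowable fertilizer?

fertilizer = 5

Substituting into the soil_moisture equation gives soil_moisture = 3*fertilizer - 6.
This gives biomass = fertilizer - 2.
Require fertilizer - 2 ≥ 3, so fertilizer ≥ 5.
The smallest integer in [0, 8] satisfying this is 5.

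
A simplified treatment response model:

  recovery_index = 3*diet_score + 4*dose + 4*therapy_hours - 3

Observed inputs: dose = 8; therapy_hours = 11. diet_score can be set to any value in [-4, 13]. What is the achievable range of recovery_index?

Substituting into the recovery_index equation gives recovery_index = 3*diet_score + 73.
Linear in diet_score, so extremes are at the endpoints: diet_score = -4 gives recovery_index = 61; diet_score = 13 gives recovery_index = 112.

61 to 112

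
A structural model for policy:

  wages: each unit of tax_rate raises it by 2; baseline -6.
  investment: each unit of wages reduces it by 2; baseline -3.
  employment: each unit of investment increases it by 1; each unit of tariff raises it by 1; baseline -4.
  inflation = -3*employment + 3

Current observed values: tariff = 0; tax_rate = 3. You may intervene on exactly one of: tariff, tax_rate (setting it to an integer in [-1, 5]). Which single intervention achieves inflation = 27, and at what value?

set tariff = -1

Intervening on tariff: with other inputs at their observed values, inflation = -3*tariff + 24. Solving for 27 gives tariff = -1, within [-1, 5].
Intervening on tax_rate: inflation = 12*tax_rate - 12. Reaching 27 requires tax_rate = 13/4, not an integer.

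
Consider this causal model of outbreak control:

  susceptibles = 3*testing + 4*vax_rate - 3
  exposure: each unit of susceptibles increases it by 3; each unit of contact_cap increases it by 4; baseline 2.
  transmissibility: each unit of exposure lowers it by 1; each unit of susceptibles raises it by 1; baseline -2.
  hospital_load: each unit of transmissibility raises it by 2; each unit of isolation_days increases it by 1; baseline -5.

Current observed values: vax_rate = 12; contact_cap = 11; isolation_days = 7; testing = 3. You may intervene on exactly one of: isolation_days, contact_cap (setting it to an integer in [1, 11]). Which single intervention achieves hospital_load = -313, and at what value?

Intervening on isolation_days: with other inputs at their observed values, hospital_load = isolation_days - 317. Solving for -313 gives isolation_days = 4, within [1, 11].
Intervening on contact_cap: hospital_load = -8*contact_cap - 222. Reaching -313 requires contact_cap = 91/8, not an integer.

set isolation_days = 4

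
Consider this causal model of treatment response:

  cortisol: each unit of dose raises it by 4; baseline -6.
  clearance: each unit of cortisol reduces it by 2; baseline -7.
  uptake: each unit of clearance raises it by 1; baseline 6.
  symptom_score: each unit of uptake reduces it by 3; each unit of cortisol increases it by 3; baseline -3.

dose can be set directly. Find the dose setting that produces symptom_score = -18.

dose = 1

Substituting into the clearance equation gives clearance = -8*dose + 5.
This gives uptake = -8*dose + 11.
Substituting into the symptom_score equation gives symptom_score = 36*dose - 54.
Solve 36*dose - 54 = -18: dose = (-18 + 54) / 36 = 1.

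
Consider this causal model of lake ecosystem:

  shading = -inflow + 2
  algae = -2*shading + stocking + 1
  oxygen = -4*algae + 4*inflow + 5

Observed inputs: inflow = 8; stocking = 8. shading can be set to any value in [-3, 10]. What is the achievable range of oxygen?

Intervening on shading fixes its value directly, overriding its dependence on inflow.
Substituting into the algae equation gives algae = -2*shading + 9.
Substituting into the oxygen equation gives oxygen = 8*shading + 1.
Linear in shading, so extremes are at the endpoints: shading = -3 gives oxygen = -23; shading = 10 gives oxygen = 81.

-23 to 81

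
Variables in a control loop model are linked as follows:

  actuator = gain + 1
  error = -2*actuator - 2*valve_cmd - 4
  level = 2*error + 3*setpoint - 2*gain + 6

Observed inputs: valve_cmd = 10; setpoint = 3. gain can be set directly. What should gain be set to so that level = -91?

gain = 9

Substituting into the error equation gives error = -2*gain - 26.
This gives level = -6*gain - 37.
Solve -6*gain - 37 = -91: gain = (-91 + 37) / -6 = 9.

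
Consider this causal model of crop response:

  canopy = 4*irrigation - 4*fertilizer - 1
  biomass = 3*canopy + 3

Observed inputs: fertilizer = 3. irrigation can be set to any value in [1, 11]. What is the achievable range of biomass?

-24 to 96

Substituting into the canopy equation gives canopy = 4*irrigation - 13.
Substituting into the biomass equation gives biomass = 12*irrigation - 36.
Linear in irrigation, so extremes are at the endpoints: irrigation = 1 gives biomass = -24; irrigation = 11 gives biomass = 96.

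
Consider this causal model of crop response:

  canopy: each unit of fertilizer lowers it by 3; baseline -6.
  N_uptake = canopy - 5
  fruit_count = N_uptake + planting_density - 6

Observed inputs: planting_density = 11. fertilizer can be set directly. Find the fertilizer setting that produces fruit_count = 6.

Substituting into the N_uptake equation gives N_uptake = -3*fertilizer - 11.
Substituting into the fruit_count equation gives fruit_count = -3*fertilizer - 6.
Solve -3*fertilizer - 6 = 6: fertilizer = (6 + 6) / -3 = -4.

fertilizer = -4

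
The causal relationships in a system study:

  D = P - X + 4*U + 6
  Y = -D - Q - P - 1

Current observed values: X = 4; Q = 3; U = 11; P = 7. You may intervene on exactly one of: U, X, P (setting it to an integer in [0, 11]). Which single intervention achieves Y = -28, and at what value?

set U = 2

Intervening on U: with other inputs at their observed values, Y = -4*U - 20. Solving for -28 gives U = 2, within [0, 11].
Intervening on X: Y = X - 68. Reaching -28 requires X = 40, outside [0, 11].
Intervening on P: Y = -2*P - 50. Reaching -28 requires P = -11, outside [0, 11].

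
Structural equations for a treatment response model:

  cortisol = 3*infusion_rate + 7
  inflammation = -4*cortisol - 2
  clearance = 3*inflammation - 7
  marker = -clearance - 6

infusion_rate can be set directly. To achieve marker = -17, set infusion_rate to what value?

infusion_rate = -3

Substituting into the inflammation equation gives inflammation = -12*infusion_rate - 30.
Substituting into the clearance equation gives clearance = -36*infusion_rate - 97.
Substituting into the marker equation gives marker = 36*infusion_rate + 91.
Solve 36*infusion_rate + 91 = -17: infusion_rate = (-17 - 91) / 36 = -3.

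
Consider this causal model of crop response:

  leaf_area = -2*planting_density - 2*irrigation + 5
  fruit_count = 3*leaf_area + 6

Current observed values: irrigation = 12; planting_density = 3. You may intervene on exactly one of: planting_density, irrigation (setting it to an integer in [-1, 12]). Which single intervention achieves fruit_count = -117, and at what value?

Intervening on planting_density: with other inputs at their observed values, fruit_count = -6*planting_density - 51. Solving for -117 gives planting_density = 11, within [-1, 12].
Intervening on irrigation: fruit_count = -6*irrigation + 3. Reaching -117 requires irrigation = 20, outside [-1, 12].

set planting_density = 11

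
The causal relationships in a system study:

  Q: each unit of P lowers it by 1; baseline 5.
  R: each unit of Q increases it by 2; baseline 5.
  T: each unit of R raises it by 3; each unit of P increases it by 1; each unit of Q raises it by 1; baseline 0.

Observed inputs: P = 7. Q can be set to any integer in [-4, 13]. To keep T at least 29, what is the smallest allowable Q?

Intervening on Q fixes its value directly, overriding its dependence on P.
Substituting into the T equation gives T = 7*Q + 22.
Require 7*Q + 22 ≥ 29, so Q ≥ 1.
The smallest integer in [-4, 13] satisfying this is 1.

Q = 1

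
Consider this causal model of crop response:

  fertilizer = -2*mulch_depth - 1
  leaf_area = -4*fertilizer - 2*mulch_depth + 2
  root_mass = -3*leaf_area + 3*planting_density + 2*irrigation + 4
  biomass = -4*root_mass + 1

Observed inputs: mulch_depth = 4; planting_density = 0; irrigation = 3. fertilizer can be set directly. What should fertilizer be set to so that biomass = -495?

fertilizer = 8

Intervening on fertilizer fixes its value directly, overriding its dependence on mulch_depth.
Substituting into the leaf_area equation gives leaf_area = -4*fertilizer - 6.
root_mass becomes 12*fertilizer + 28.
This gives biomass = -48*fertilizer - 111.
Solve -48*fertilizer - 111 = -495: fertilizer = (-495 + 111) / -48 = 8.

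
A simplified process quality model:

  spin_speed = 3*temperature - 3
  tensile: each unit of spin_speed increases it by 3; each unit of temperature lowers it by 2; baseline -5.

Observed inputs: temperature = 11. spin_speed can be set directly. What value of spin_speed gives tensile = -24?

Intervening on spin_speed fixes its value directly, overriding its dependence on temperature.
Substituting into the tensile equation gives tensile = 3*spin_speed - 27.
Solve 3*spin_speed - 27 = -24: spin_speed = (-24 + 27) / 3 = 1.

spin_speed = 1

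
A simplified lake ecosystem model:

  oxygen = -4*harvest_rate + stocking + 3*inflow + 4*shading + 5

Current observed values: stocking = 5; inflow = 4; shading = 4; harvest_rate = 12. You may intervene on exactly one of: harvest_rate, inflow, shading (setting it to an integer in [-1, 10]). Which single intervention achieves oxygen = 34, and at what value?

Intervening on harvest_rate: with other inputs at their observed values, oxygen = -4*harvest_rate + 38. Solving for 34 gives harvest_rate = 1, within [-1, 10].
Intervening on inflow: oxygen = 3*inflow - 22. Reaching 34 requires inflow = 56/3, not an integer.
Intervening on shading: oxygen = 4*shading - 26. Reaching 34 requires shading = 15, outside [-1, 10].

set harvest_rate = 1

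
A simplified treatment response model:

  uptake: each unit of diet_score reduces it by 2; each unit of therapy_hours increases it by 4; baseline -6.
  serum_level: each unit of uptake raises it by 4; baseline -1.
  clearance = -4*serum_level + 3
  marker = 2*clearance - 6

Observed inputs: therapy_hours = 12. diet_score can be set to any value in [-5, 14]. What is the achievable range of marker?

-1656 to -440

Substituting into the uptake equation gives uptake = -2*diet_score + 42.
Substituting into the serum_level equation gives serum_level = -8*diet_score + 167.
clearance becomes 32*diet_score - 665.
marker becomes 64*diet_score - 1336.
Linear in diet_score, so extremes are at the endpoints: diet_score = -5 gives marker = -1656; diet_score = 14 gives marker = -440.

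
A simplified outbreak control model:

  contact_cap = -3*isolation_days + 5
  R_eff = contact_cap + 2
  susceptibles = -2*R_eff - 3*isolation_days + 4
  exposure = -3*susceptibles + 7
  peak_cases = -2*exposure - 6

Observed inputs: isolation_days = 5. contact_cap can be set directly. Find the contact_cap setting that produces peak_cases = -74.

contact_cap = -3

Intervening on contact_cap fixes its value directly, overriding its dependence on isolation_days.
Substituting into the susceptibles equation gives susceptibles = -2*contact_cap - 15.
Substituting into the exposure equation gives exposure = 6*contact_cap + 52.
Substituting into the peak_cases equation gives peak_cases = -12*contact_cap - 110.
Solve -12*contact_cap - 110 = -74: contact_cap = (-74 + 110) / -12 = -3.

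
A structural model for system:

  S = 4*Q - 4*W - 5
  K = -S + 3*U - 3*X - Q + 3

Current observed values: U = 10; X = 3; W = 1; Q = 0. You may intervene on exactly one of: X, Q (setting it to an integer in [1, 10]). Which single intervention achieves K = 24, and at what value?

set X = 6

Intervening on X: with other inputs at their observed values, K = -3*X + 42. Solving for 24 gives X = 6, within [1, 10].
Intervening on Q: K = -5*Q + 33. Reaching 24 requires Q = 9/5, not an integer.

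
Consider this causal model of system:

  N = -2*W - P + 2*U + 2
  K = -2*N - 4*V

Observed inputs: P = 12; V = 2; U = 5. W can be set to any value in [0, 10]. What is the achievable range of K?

-8 to 32

Substituting into the N equation gives N = -2*W.
This gives K = 4*W - 8.
Linear in W, so extremes are at the endpoints: W = 0 gives K = -8; W = 10 gives K = 32.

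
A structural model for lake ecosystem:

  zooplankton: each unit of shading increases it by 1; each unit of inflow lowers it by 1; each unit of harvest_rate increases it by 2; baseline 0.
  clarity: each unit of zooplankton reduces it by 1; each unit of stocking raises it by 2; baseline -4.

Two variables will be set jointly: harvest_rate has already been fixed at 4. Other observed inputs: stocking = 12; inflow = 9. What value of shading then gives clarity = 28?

shading = -7

With harvest_rate held at 4:
Substituting into the zooplankton equation gives zooplankton = shading - 1.
clarity becomes -shading + 21.
Solve -shading + 21 = 28: shading = (28 - 21) / -1 = -7.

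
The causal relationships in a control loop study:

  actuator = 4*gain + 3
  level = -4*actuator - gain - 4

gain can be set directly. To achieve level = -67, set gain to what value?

Substituting into the level equation gives level = -17*gain - 16.
Solve -17*gain - 16 = -67: gain = (-67 + 16) / -17 = 3.

gain = 3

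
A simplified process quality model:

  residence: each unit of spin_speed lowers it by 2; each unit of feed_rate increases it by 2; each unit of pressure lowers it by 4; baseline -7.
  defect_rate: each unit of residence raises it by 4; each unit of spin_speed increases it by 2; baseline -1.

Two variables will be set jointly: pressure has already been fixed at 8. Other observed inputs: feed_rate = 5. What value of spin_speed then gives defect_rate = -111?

With pressure held at 8:
Substituting into the residence equation gives residence = -2*spin_speed - 29.
defect_rate becomes -6*spin_speed - 117.
Solve -6*spin_speed - 117 = -111: spin_speed = (-111 + 117) / -6 = -1.

spin_speed = -1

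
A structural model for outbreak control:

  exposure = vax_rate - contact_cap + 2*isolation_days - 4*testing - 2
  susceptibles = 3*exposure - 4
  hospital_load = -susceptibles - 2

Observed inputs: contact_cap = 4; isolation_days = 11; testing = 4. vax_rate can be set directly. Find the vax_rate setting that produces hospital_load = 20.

Substituting into the exposure equation gives exposure = vax_rate.
susceptibles becomes 3*vax_rate - 4.
Substituting into the hospital_load equation gives hospital_load = -3*vax_rate + 2.
Solve -3*vax_rate + 2 = 20: vax_rate = (20 - 2) / -3 = -6.

vax_rate = -6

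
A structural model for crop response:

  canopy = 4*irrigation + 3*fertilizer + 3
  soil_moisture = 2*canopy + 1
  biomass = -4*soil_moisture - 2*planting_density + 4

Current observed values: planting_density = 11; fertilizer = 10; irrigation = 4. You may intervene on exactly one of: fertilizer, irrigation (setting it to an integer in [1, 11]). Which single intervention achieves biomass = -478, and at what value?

Intervening on fertilizer: biomass = -24*fertilizer - 174. Reaching -478 requires fertilizer = 38/3, not an integer.
Intervening on irrigation: with other inputs at their observed values, biomass = -32*irrigation - 286. Solving for -478 gives irrigation = 6, within [1, 11].

set irrigation = 6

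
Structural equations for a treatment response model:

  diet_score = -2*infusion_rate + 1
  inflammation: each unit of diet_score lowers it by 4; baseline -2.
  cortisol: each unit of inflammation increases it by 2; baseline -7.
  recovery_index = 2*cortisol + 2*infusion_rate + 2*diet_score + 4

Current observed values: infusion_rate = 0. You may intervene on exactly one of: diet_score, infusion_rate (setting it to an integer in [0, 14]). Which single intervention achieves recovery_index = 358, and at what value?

set infusion_rate = 13

Intervening on diet_score: recovery_index = -14*diet_score - 18. Reaching 358 requires diet_score = -188/7, not an integer.
Intervening on infusion_rate: with other inputs at their observed values, recovery_index = 30*infusion_rate - 32. Solving for 358 gives infusion_rate = 13, within [0, 14].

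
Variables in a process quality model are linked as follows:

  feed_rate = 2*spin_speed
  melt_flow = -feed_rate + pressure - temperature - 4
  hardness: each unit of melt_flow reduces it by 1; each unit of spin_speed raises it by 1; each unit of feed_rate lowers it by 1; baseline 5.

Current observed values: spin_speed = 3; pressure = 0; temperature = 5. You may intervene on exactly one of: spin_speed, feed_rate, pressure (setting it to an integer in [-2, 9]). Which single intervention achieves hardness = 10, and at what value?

Intervening on spin_speed: hardness = spin_speed + 14. Reaching 10 requires spin_speed = -4, outside [-2, 9].
Intervening on feed_rate: the paths from feed_rate to hardness cancel (net effect zero), leaving hardness = 17; 10 is unreachable this way.
Intervening on pressure: with other inputs at their observed values, hardness = -pressure + 17. Solving for 10 gives pressure = 7, within [-2, 9].

set pressure = 7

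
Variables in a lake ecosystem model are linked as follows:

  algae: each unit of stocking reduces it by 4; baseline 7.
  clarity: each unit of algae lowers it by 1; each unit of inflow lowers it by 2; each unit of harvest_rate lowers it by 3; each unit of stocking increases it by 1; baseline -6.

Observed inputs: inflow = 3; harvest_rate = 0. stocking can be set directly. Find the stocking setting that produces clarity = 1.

stocking = 4

Substituting into the clarity equation gives clarity = 5*stocking - 19.
Solve 5*stocking - 19 = 1: stocking = (1 + 19) / 5 = 4.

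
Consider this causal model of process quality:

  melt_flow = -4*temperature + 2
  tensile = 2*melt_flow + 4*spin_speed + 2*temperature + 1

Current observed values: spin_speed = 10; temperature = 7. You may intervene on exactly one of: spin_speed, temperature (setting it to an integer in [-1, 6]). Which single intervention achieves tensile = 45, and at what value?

set temperature = 0

Intervening on spin_speed: tensile = 4*spin_speed - 37. Reaching 45 requires spin_speed = 41/2, not an integer.
Intervening on temperature: with other inputs at their observed values, tensile = -6*temperature + 45. Solving for 45 gives temperature = 0, within [-1, 6].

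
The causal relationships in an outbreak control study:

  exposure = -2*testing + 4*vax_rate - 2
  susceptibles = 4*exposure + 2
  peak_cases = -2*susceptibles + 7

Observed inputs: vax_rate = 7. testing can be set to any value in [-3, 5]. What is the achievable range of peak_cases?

-253 to -125

Substituting into the exposure equation gives exposure = -2*testing + 26.
susceptibles becomes -8*testing + 106.
peak_cases becomes 16*testing - 205.
Linear in testing, so extremes are at the endpoints: testing = -3 gives peak_cases = -253; testing = 5 gives peak_cases = -125.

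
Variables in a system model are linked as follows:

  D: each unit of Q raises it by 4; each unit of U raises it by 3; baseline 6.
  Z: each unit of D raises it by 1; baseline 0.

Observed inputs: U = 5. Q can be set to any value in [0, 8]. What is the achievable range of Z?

Substituting into the D equation gives D = 4*Q + 21.
So Z = 4*Q + 21.
Linear in Q, so extremes are at the endpoints: Q = 0 gives Z = 21; Q = 8 gives Z = 53.

21 to 53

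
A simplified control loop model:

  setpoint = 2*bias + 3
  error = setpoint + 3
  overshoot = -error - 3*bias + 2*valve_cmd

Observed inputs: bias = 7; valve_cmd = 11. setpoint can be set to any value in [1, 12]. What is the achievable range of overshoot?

Intervening on setpoint fixes its value directly, overriding its dependence on bias.
Substituting into the overshoot equation gives overshoot = -setpoint - 2.
Linear in setpoint, so extremes are at the endpoints: setpoint = 1 gives overshoot = -3; setpoint = 12 gives overshoot = -14.

-14 to -3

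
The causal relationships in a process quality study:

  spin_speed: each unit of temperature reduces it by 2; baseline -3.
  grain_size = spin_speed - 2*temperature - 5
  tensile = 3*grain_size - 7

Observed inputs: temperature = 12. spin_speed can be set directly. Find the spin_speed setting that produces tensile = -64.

spin_speed = 10

Intervening on spin_speed fixes its value directly, overriding its dependence on temperature.
Substituting into the grain_size equation gives grain_size = spin_speed - 29.
So tensile = 3*spin_speed - 94.
Solve 3*spin_speed - 94 = -64: spin_speed = (-64 + 94) / 3 = 10.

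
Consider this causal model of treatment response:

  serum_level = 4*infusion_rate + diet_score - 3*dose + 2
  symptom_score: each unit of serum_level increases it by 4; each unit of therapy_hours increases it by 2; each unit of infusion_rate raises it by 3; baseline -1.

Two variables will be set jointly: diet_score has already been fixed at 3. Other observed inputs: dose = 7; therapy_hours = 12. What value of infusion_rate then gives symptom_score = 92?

With diet_score held at 3:
Substituting into the serum_level equation gives serum_level = 4*infusion_rate - 16.
symptom_score becomes 19*infusion_rate - 41.
Solve 19*infusion_rate - 41 = 92: infusion_rate = (92 + 41) / 19 = 7.

infusion_rate = 7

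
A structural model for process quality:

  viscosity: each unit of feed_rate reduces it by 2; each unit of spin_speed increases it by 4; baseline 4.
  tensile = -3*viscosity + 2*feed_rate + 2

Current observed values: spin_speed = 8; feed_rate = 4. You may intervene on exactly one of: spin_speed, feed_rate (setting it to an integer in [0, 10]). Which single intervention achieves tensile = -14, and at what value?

set spin_speed = 3

Intervening on spin_speed: with other inputs at their observed values, tensile = -12*spin_speed + 22. Solving for -14 gives spin_speed = 3, within [0, 10].
Intervening on feed_rate: tensile = 8*feed_rate - 106. Reaching -14 requires feed_rate = 23/2, not an integer.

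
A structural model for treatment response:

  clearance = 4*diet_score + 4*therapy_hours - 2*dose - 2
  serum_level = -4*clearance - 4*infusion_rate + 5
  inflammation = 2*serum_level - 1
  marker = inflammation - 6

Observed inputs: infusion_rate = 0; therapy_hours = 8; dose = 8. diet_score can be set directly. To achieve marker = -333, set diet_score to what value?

diet_score = 7

Substituting into the clearance equation gives clearance = 4*diet_score + 14.
Substituting into the serum_level equation gives serum_level = -16*diet_score - 51.
Substituting into the inflammation equation gives inflammation = -32*diet_score - 103.
Substituting into the marker equation gives marker = -32*diet_score - 109.
Solve -32*diet_score - 109 = -333: diet_score = (-333 + 109) / -32 = 7.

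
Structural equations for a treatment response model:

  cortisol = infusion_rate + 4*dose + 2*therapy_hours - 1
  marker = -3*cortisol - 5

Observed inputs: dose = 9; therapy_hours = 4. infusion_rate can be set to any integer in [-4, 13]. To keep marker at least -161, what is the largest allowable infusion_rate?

infusion_rate = 9

Substituting into the cortisol equation gives cortisol = infusion_rate + 43.
Substituting into the marker equation gives marker = -3*infusion_rate - 134.
Require -3*infusion_rate - 134 ≥ -161, so infusion_rate ≤ 9.
The largest integer in [-4, 13] satisfying this is 9.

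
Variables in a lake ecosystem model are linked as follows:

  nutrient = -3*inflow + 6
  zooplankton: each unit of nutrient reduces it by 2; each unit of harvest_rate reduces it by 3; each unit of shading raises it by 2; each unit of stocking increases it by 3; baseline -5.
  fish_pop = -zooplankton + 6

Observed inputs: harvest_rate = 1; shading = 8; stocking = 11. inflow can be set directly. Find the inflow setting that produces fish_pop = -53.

Substituting into the zooplankton equation gives zooplankton = 6*inflow + 29.
Substituting into the fish_pop equation gives fish_pop = -6*inflow - 23.
Solve -6*inflow - 23 = -53: inflow = (-53 + 23) / -6 = 5.

inflow = 5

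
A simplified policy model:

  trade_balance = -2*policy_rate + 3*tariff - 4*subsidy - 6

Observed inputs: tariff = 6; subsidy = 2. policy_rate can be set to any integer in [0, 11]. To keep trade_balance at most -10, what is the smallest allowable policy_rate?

Substituting into the trade_balance equation gives trade_balance = -2*policy_rate + 4.
Require -2*policy_rate + 4 ≤ -10, so policy_rate ≥ 7.
The smallest integer in [0, 11] satisfying this is 7.

policy_rate = 7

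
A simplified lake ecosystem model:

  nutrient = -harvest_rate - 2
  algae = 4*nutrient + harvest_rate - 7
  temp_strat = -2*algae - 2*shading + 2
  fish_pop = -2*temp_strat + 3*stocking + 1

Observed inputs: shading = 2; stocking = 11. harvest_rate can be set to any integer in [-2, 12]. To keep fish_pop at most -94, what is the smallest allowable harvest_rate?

harvest_rate = 6

Substituting into the algae equation gives algae = -3*harvest_rate - 15.
This gives temp_strat = 6*harvest_rate + 28.
Substituting into the fish_pop equation gives fish_pop = -12*harvest_rate - 22.
Require -12*harvest_rate - 22 ≤ -94, so harvest_rate ≥ 6.
The smallest integer in [-2, 12] satisfying this is 6.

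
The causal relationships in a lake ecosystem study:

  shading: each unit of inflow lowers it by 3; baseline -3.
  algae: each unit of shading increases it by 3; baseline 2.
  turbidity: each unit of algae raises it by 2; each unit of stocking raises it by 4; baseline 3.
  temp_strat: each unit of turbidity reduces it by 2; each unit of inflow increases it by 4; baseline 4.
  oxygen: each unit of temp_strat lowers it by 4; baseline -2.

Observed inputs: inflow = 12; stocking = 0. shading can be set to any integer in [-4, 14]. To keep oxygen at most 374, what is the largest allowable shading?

Intervening on shading fixes its value directly, overriding its dependence on inflow.
Substituting into the turbidity equation gives turbidity = 6*shading + 7.
Substituting into the temp_strat equation gives temp_strat = -12*shading + 38.
Substituting into the oxygen equation gives oxygen = 48*shading - 154.
Require 48*shading - 154 ≤ 374, so shading ≤ 11.
The largest integer in [-4, 14] satisfying this is 11.

shading = 11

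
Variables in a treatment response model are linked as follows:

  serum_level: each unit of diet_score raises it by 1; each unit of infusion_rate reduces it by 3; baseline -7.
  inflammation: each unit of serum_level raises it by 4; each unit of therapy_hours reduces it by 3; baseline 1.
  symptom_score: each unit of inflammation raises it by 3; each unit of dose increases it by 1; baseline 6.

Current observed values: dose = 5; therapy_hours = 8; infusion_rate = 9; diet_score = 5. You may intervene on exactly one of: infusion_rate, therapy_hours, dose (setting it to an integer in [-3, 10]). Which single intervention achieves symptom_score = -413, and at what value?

Intervening on infusion_rate: symptom_score = -36*infusion_rate - 82. Reaching -413 requires infusion_rate = 331/36, not an integer.
Intervening on therapy_hours: symptom_score = -9*therapy_hours - 334. Reaching -413 requires therapy_hours = 79/9, not an integer.
Intervening on dose: with other inputs at their observed values, symptom_score = dose - 411. Solving for -413 gives dose = -2, within [-3, 10].

set dose = -2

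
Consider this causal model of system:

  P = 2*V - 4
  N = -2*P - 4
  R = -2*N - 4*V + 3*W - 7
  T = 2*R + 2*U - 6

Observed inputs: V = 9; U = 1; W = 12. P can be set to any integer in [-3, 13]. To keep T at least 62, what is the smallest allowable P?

Intervening on P fixes its value directly, overriding its dependence on V.
Substituting into the R equation gives R = 4*P + 1.
Substituting into the T equation gives T = 8*P - 2.
Require 8*P - 2 ≥ 62, so P ≥ 8.
The smallest integer in [-3, 13] satisfying this is 8.

P = 8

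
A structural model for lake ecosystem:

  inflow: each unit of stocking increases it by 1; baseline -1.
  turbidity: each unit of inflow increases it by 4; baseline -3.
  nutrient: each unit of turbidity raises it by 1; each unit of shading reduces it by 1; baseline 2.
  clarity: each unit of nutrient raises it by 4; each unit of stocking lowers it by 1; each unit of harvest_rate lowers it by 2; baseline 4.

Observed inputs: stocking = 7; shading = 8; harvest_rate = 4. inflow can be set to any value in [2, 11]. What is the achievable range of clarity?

-15 to 129

Intervening on inflow fixes its value directly, overriding its dependence on stocking.
Substituting into the nutrient equation gives nutrient = 4*inflow - 9.
Substituting into the clarity equation gives clarity = 16*inflow - 47.
Linear in inflow, so extremes are at the endpoints: inflow = 2 gives clarity = -15; inflow = 11 gives clarity = 129.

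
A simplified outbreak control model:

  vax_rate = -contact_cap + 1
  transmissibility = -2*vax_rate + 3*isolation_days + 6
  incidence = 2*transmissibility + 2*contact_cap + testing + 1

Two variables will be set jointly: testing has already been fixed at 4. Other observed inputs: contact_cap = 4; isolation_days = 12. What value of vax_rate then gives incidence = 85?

With testing held at 4:
Intervening on vax_rate fixes its value directly, overriding its dependence on contact_cap.
Substituting into the transmissibility equation gives transmissibility = -2*vax_rate + 42.
So incidence = -4*vax_rate + 97.
Solve -4*vax_rate + 97 = 85: vax_rate = (85 - 97) / -4 = 3.

vax_rate = 3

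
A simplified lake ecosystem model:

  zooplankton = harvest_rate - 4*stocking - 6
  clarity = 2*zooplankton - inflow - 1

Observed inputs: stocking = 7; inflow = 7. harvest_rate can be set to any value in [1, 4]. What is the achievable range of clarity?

Substituting into the zooplankton equation gives zooplankton = harvest_rate - 34.
This gives clarity = 2*harvest_rate - 76.
Linear in harvest_rate, so extremes are at the endpoints: harvest_rate = 1 gives clarity = -74; harvest_rate = 4 gives clarity = -68.

-74 to -68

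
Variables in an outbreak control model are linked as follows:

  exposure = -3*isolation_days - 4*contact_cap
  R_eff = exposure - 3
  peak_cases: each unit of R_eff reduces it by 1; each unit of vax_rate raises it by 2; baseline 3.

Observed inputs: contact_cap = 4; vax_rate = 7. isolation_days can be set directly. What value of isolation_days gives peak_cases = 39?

Substituting into the exposure equation gives exposure = -3*isolation_days - 16.
Substituting into the R_eff equation gives R_eff = -3*isolation_days - 19.
Substituting into the peak_cases equation gives peak_cases = 3*isolation_days + 36.
Solve 3*isolation_days + 36 = 39: isolation_days = (39 - 36) / 3 = 1.

isolation_days = 1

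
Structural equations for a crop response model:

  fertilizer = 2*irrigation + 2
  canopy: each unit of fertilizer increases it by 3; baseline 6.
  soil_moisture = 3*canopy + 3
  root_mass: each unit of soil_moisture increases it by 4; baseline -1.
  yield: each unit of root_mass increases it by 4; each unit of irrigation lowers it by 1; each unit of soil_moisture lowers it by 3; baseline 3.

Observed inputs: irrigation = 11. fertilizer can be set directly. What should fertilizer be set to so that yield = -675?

fertilizer = -8

Intervening on fertilizer fixes its value directly, overriding its dependence on irrigation.
Substituting into the soil_moisture equation gives soil_moisture = 9*fertilizer + 21.
Substituting into the root_mass equation gives root_mass = 36*fertilizer + 83.
So yield = 117*fertilizer + 261.
Solve 117*fertilizer + 261 = -675: fertilizer = (-675 - 261) / 117 = -8.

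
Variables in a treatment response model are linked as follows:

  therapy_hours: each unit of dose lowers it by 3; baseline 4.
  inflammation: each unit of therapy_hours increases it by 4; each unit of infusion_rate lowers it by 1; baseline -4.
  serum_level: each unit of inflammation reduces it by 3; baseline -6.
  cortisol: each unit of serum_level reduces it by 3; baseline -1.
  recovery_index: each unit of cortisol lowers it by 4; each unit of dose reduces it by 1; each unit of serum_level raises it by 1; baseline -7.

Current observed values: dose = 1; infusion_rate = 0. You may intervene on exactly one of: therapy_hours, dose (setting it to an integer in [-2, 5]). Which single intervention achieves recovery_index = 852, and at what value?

set dose = 3

Intervening on therapy_hours: recovery_index = -156*therapy_hours + 74. Reaching 852 requires therapy_hours = -389/78, not an integer.
Intervening on dose: with other inputs at their observed values, recovery_index = 467*dose - 549. Solving for 852 gives dose = 3, within [-2, 5].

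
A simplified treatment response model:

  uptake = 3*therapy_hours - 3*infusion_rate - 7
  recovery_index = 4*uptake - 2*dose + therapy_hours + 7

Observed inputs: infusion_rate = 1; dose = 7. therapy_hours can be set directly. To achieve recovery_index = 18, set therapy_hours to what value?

Substituting into the uptake equation gives uptake = 3*therapy_hours - 10.
recovery_index becomes 13*therapy_hours - 47.
Solve 13*therapy_hours - 47 = 18: therapy_hours = (18 + 47) / 13 = 5.

therapy_hours = 5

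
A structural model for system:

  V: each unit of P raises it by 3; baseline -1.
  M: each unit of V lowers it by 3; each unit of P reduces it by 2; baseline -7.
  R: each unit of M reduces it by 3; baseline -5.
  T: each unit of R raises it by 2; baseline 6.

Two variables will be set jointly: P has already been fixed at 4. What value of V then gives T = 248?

V = 9

With P held at 4:
Intervening on V fixes its value directly, overriding its dependence on P.
Substituting into the M equation gives M = -3*V - 15.
Substituting into the R equation gives R = 9*V + 40.
Substituting into the T equation gives T = 18*V + 86.
Solve 18*V + 86 = 248: V = (248 - 86) / 18 = 9.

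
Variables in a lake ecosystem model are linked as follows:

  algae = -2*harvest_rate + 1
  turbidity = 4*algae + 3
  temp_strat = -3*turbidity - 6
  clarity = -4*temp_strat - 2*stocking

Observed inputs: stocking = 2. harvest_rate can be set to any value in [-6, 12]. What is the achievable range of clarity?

-1048 to 680

Substituting into the turbidity equation gives turbidity = -8*harvest_rate + 7.
So temp_strat = 24*harvest_rate - 27.
Substituting into the clarity equation gives clarity = -96*harvest_rate + 104.
Linear in harvest_rate, so extremes are at the endpoints: harvest_rate = -6 gives clarity = 680; harvest_rate = 12 gives clarity = -1048.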